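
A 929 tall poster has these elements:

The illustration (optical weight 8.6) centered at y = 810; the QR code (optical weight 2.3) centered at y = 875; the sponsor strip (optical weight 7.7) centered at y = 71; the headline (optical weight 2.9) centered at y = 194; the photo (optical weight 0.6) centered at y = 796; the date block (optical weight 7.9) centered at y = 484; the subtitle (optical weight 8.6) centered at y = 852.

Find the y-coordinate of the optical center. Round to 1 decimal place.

Total weight = 8.6 + 2.3 + 7.7 + 2.9 + 0.6 + 7.9 + 8.6 = 38.6.
y: moment 21716.2 / weight 38.6 ≈ 562.60

y ≈ 562.6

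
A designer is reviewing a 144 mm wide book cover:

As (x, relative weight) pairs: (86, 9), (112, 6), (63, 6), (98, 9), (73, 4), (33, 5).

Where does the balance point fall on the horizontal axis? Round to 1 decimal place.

x ≈ 81.1

Total weight = 9 + 6 + 6 + 9 + 4 + 5 = 39.
x-moment: 9·86 + 6·112 + 6·63 + 9·98 + 4·73 + 5·33 = 3163; centroid 3163/39 ≈ 81.10.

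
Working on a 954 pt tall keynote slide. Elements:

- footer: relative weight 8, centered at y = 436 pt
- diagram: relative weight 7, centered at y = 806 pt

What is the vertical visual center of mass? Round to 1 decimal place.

y ≈ 608.7

Total weight = 8 + 7 = 15.
y-moment: 8·436 + 7·806 = 9130; centroid 9130/15 ≈ 608.67.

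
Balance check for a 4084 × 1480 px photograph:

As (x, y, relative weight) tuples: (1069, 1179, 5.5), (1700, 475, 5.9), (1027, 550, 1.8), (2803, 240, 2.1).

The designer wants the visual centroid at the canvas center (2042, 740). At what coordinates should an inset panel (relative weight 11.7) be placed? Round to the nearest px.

(2691, 786)

After adding the inset panel, total weight = 5.5 + 5.9 + 1.8 + 2.1 + 11.7 = 27.0.
Along x: (23644.4 + 11.7·x) / 27.0 = 2042 (existing moment 5.5·1069 + 5.9·1700 + 1.8·1027 + 2.1·2803 = 23644.4) ⇒ x = (55134.0 − 23644.4) / 11.7 ≈ 2691.42.
Along y: (10781.0 + 11.7·y) / 27.0 = 740 (existing moment 5.5·1179 + 5.9·475 + 1.8·550 + 2.1·240 = 10781.0) ⇒ y = (19980.0 − 10781.0) / 11.7 ≈ 786.24.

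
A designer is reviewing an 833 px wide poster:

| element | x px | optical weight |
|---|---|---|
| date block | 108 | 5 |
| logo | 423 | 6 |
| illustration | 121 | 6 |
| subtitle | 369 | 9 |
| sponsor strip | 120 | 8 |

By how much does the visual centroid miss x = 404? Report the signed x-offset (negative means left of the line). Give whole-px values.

Weights sum to 5 + 6 + 6 + 9 + 8 = 34.
Σw·x = 5·108 + 6·423 + 6·121 + 9·369 + 8·120 = 8085, so x̄ = 8085/34 ≈ 237.79.
Against x = 404, that's 237.79 − 404 = -166.21.

≈ -166 px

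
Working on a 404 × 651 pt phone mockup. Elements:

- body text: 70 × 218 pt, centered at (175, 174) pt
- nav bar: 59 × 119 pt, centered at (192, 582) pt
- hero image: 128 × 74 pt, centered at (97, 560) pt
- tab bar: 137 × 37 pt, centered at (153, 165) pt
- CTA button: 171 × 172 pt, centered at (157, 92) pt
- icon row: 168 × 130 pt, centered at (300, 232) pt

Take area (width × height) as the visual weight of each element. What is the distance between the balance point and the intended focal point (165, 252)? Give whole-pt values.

Taking area as weight: body text 70·218 = 15260, nav bar 59·119 = 7021, hero image 128·74 = 9472, tab bar 137·37 = 5069, CTA button 171·172 = 29412, icon row 168·130 = 21840. Sum 88074.
x: (15260·175 + 7021·192 + 9472·97 + 5069·153 + 29412·157 + 21840·300) / 88074 = 16882557 / 88074 ≈ 191.69
y: (15260·174 + 7021·582 + 9472·560 + 5069·165 + 29412·92 + 21840·232) / 88074 = 20654951 / 88074 ≈ 234.52
From (165, 252): dx = 26.69, dy = -17.48, so the distance is √(dx²+dy²) ≈ 31.90.

≈ 32 pt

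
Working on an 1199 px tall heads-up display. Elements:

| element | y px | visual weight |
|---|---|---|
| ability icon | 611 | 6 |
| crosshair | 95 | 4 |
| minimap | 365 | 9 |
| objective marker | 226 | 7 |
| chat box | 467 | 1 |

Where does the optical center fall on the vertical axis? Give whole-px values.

y ≈ 347

Total weight = 6 + 4 + 9 + 7 + 1 = 27.
Σw·y = 6·611 + 4·95 + 9·365 + 7·226 + 1·467 = 9380, so ȳ = 9380/27 ≈ 347.41.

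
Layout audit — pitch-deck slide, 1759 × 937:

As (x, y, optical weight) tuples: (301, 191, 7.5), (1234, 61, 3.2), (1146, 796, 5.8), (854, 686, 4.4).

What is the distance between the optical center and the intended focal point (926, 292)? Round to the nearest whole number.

≈ 200

Σw = 7.5 + 3.2 + 5.8 + 4.4 = 20.9.
x: (7.5·301 + 3.2·1234 + 5.8·1146 + 4.4·854) / 20.9 = 16610.7 / 20.9 ≈ 794.77
y: (7.5·191 + 3.2·61 + 5.8·796 + 4.4·686) / 20.9 = 9262.9 / 20.9 ≈ 443.20
From (926, 292): dx = -131.23, dy = 151.20, so the distance is √(dx²+dy²) ≈ 200.21.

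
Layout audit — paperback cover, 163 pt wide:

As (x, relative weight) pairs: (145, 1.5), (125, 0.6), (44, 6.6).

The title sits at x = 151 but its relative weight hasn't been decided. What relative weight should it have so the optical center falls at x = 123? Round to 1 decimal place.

Existing Σw = 8.7 (1.5 + 0.6 + 6.6); existing moment 1.5·145 + 0.6·125 + 6.6·44 = 582.9.
Set Σw·x/Σw = 123: (582.9 + 151w) = 123·(8.7 + w).
So w = (123·8.7 − 582.9)/(151 − 123) = 487.2/28 ≈ 17.40.

w ≈ 17.4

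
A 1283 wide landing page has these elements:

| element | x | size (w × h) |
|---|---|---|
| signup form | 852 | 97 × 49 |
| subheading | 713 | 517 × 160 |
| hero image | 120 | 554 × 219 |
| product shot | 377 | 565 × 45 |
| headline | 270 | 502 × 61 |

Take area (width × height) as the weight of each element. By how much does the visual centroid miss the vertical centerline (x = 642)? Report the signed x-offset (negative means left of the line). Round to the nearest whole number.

Areas: signup form 97·49 = 4753, subheading 517·160 = 82720, hero image 554·219 = 121326, product shot 565·45 = 25425, headline 502·61 = 30622. Total weight = 264846.
x: (4753·852 + 82720·713 + 121326·120 + 25425·377 + 30622·270) / 264846 = 95441201 / 264846 ≈ 360.36
Offset from x = 642: 360.36 − 642 ≈ -281.64.

≈ -282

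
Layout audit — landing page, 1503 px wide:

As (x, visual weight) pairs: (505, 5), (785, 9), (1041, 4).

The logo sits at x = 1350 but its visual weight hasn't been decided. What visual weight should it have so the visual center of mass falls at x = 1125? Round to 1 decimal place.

Known weights sum to 5 + 9 + 4 = 18; their moment is 5·505 + 9·785 + 4·1041 = 13754.
For the centroid to hit 1125: (13754 + w·1350) / (18 + w) = 1125.
Rearranging, w·(1350 − 1125) = 1125·18 − 13754 = 6496, so w ≈ 6496/225 = 28.87.

w ≈ 28.9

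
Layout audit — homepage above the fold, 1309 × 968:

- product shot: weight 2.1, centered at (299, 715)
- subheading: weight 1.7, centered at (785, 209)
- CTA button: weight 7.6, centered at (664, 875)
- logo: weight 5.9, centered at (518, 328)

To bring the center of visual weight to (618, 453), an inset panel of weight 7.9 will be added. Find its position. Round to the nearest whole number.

(697, 123)

After adding the inset panel, total weight = 2.1 + 1.7 + 7.6 + 5.9 + 7.9 = 25.2.
x: target moment 25.2×618 = 15573.6; current 2.1·299 + 1.7·785 + 7.6·664 + 5.9·518 = 10065.0; the inset panel supplies 5508.6, so x = 5508.6/7.9 ≈ 697.29.
y: target moment 25.2×453 = 11415.6; current 2.1·715 + 1.7·209 + 7.6·875 + 5.9·328 = 10442.0; the inset panel supplies 973.6, so y = 973.6/7.9 ≈ 123.24.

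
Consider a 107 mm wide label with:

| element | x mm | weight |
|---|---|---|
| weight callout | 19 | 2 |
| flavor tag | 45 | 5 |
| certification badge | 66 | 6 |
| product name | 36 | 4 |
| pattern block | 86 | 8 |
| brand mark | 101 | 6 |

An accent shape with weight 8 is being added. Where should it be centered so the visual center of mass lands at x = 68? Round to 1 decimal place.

x ≈ 69.4

With the accent shape, Σw becomes 2 + 5 + 6 + 4 + 8 + 6 + 8 = 39.
x: target moment 39×68 = 2652; current 2·19 + 5·45 + 6·66 + 4·36 + 8·86 + 6·101 = 2097; the accent shape supplies 555, so x = 555/8 ≈ 69.38.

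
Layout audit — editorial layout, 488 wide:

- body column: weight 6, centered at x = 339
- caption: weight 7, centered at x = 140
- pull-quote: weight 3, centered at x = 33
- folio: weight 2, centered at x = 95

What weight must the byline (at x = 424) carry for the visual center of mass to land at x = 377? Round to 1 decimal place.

Known weights sum to 6 + 7 + 3 + 2 = 18; their moment is 6·339 + 7·140 + 3·33 + 2·95 = 3303.
Balance at x = 377 requires (3303 + w·424) / (18 + w) = 377.
So w = (377·18 − 3303)/(424 − 377) = 3483/47 ≈ 74.11.

w ≈ 74.1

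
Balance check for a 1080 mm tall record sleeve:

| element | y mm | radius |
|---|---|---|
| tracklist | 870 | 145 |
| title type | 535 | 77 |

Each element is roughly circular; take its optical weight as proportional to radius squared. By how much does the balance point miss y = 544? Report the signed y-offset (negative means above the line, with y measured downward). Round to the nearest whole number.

≈ 252 mm

Weights ∝ r²: tracklist 145² = 21025, title type 77² = 5929; Σw = 26954.
y-moment: 21025·870 + 5929·535 = 21463765; centroid 21463765/26954 ≈ 796.31.
Difference: 796.31 − 544 ≈ 252.31.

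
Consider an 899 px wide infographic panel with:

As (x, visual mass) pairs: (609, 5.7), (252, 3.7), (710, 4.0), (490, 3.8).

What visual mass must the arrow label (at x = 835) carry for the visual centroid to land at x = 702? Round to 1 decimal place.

w ≈ 22.3

Fixed elements: Σw = 5.7 + 3.7 + 4.0 + 3.8 = 17.2, Σw·x = 5.7·609 + 3.7·252 + 4.0·710 + 3.8·490 = 9105.7.
Balance at x = 702 requires (9105.7 + w·835) / (17.2 + w) = 702.
So w = (702·17.2 − 9105.7)/(835 − 702) = 2968.7/133 ≈ 22.32.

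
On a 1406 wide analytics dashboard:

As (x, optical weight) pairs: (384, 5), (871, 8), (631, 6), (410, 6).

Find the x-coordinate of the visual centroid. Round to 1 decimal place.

Weights sum to 5 + 8 + 6 + 6 = 25.
x: (5·384 + 8·871 + 6·631 + 6·410) / 25 = 15134 / 25 ≈ 605.36

x ≈ 605.4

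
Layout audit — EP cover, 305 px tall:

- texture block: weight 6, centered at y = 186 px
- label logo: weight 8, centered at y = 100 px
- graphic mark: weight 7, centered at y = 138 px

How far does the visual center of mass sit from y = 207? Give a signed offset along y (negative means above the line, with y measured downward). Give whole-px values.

Total weight = 6 + 8 + 7 = 21.
y-moment: 6·186 + 8·100 + 7·138 = 2882; centroid 2882/21 ≈ 137.24.
Against y = 207, that's 137.24 − 207 = -69.76.

≈ -70 px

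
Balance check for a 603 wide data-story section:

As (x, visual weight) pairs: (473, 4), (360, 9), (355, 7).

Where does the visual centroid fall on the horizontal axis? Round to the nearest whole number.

Total weight = 4 + 9 + 7 = 20.
x: (4·473 + 9·360 + 7·355) / 20 = 7617 / 20 ≈ 380.85

x ≈ 381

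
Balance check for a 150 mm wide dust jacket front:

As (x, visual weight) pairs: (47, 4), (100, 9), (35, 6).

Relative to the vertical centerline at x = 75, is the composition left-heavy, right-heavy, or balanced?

Weights sum to 4 + 9 + 6 = 19.
x-moment: 4·47 + 9·100 + 6·35 = 1298; centroid 1298/19 ≈ 68.32.
68.3 vs midline 75 → left-heavy.

left-heavy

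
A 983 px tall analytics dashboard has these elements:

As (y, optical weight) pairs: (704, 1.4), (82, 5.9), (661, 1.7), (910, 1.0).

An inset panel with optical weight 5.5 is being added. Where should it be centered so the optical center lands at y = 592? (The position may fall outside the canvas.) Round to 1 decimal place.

y ≈ 1031.4

New total weight: (1.4 + 5.9 + 1.7 + 1.0) + 5.5 = 15.5.
Along y: (3503.1 + 5.5·y) / 15.5 = 592 (existing moment 1.4·704 + 5.9·82 + 1.7·661 + 1.0·910 = 3503.1) ⇒ y = (9176.0 − 3503.1) / 5.5 ≈ 1031.44.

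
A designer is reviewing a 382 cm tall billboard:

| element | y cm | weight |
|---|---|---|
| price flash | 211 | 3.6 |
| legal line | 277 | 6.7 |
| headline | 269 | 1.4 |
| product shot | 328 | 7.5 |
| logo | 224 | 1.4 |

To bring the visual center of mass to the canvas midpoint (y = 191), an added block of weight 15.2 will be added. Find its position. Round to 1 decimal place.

With the added block, Σw becomes 3.6 + 6.7 + 1.4 + 7.5 + 1.4 + 15.2 = 35.8.
y: target moment 35.8×191 = 6837.8; current 3.6·211 + 6.7·277 + 1.4·269 + 7.5·328 + 1.4·224 = 5765.7; the added block supplies 1072.1, so y = 1072.1/15.2 ≈ 70.53.

y ≈ 70.5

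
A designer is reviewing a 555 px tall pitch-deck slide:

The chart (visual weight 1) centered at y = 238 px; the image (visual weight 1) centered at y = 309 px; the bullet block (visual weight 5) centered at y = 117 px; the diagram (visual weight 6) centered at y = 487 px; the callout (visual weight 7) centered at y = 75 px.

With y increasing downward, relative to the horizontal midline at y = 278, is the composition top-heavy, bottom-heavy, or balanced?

Σw = 1 + 1 + 5 + 6 + 7 = 20.
y: (1·238 + 1·309 + 5·117 + 6·487 + 7·75) / 20 = 4579 / 20 ≈ 228.95
Since 228.9 is above (smaller y than) 278, the composition reads top-heavy.

top-heavy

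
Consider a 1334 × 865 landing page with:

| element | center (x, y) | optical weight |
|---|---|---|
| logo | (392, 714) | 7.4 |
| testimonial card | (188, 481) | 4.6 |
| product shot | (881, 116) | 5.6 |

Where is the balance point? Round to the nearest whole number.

Weights sum to 7.4 + 4.6 + 5.6 = 17.6.
x-moment: 7.4·392 + 4.6·188 + 5.6·881 = 8699.2; centroid 8699.2/17.6 ≈ 494.27.
y-moment: 7.4·714 + 4.6·481 + 5.6·116 = 8145.8; centroid 8145.8/17.6 ≈ 462.83.

(494, 463)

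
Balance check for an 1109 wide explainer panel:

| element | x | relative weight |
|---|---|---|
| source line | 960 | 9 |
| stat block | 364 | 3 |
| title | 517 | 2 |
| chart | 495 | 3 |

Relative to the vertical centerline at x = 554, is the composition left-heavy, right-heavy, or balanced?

Weights sum to 9 + 3 + 2 + 3 = 17.
x-moment: 9·960 + 3·364 + 2·517 + 3·495 = 12251; centroid 12251/17 ≈ 720.65.
720.6 vs midline 554 → right-heavy.

right-heavy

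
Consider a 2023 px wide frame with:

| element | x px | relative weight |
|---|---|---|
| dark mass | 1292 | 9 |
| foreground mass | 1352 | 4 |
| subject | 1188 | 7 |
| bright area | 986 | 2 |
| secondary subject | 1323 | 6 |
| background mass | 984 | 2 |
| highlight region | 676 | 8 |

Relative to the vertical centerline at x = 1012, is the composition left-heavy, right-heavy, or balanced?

right-heavy

Weights sum to 9 + 4 + 7 + 2 + 6 + 2 + 8 = 38.
x: (9·1292 + 4·1352 + 7·1188 + 2·986 + 6·1323 + 2·984 + 8·676) / 38 = 42638 / 38 ≈ 1122.05
1122.1 vs midline 1012 → right-heavy.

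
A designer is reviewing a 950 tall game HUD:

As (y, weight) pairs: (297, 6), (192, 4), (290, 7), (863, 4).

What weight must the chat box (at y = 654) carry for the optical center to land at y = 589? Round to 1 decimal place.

w ≈ 66.7

Known weights sum to 6 + 4 + 7 + 4 = 21; their moment is 6·297 + 4·192 + 7·290 + 4·863 = 8032.
For the centroid to hit 589: (8032 + w·654) / (21 + w) = 589.
So w = (589·21 − 8032)/(654 − 589) = 4337/65 ≈ 66.72.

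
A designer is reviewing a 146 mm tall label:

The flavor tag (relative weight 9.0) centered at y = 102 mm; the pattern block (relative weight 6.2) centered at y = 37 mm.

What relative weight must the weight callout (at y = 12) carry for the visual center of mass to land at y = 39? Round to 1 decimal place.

Existing Σw = 15.2 (9.0 + 6.2); existing moment 9.0·102 + 6.2·37 = 1147.4.
Set Σw·y/Σw = 39: (1147.4 + 12w) = 39·(15.2 + w).
Rearranging, w·(12 − 39) = 39·15.2 − 1147.4 = -554.6, so w ≈ -554.6/-27 = 20.54.

w ≈ 20.5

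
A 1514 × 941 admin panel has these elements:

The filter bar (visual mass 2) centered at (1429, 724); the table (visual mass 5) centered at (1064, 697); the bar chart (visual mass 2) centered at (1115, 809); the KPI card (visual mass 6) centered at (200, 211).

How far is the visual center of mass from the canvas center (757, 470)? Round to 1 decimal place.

Σw = 2 + 5 + 2 + 6 = 15.
x-moment: 2·1429 + 5·1064 + 2·1115 + 6·200 = 11608; centroid 11608/15 ≈ 773.87.
y-moment: 2·724 + 5·697 + 2·809 + 6·211 = 7817; centroid 7817/15 ≈ 521.13.
Offset from (757, 470): Δx ≈ 16.87, Δy ≈ 51.13; distance = √(Δx² + Δy²) ≈ 53.84.

≈ 53.8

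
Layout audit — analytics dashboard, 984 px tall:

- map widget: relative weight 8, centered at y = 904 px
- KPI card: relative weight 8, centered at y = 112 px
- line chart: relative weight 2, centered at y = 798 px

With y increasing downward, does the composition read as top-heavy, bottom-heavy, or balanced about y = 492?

Total weight = 8 + 8 + 2 = 18.
y-moment: 8·904 + 8·112 + 2·798 = 9724; centroid 9724/18 ≈ 540.22.
Since 540.2 is below (larger y than) 492, the composition reads bottom-heavy.

bottom-heavy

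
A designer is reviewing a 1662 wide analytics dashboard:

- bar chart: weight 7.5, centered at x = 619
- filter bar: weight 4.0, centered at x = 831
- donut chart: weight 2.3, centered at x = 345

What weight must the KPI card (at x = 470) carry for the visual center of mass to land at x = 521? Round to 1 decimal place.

w ≈ 30.8

Known weights sum to 7.5 + 4.0 + 2.3 = 13.8; their moment is 7.5·619 + 4.0·831 + 2.3·345 = 8760.0.
For the centroid to hit 521: (8760.0 + w·470) / (13.8 + w) = 521.
So w = (521·13.8 − 8760.0)/(470 − 521) = -1570.2/-51 ≈ 30.79.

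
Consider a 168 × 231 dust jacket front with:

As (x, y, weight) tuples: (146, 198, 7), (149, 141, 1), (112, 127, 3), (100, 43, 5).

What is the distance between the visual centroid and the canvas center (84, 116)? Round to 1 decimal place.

Σw = 7 + 1 + 3 + 5 = 16.
x: (7·146 + 1·149 + 3·112 + 5·100) / 16 = 2007 / 16 ≈ 125.44
y: (7·198 + 1·141 + 3·127 + 5·43) / 16 = 2123 / 16 ≈ 132.69
Offset from (84, 116): Δx ≈ 41.44, Δy ≈ 16.69; distance = √(Δx² + Δy²) ≈ 44.67.

≈ 44.7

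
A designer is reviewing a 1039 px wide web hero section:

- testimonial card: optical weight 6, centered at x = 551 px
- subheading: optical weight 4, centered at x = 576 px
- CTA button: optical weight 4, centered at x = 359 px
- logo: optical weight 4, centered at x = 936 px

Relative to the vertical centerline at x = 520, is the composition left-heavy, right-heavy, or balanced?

Total weight = 6 + 4 + 4 + 4 = 18.
x-moment: 6·551 + 4·576 + 4·359 + 4·936 = 10790; centroid 10790/18 ≈ 599.44.
599.4 vs midline 520 → right-heavy.

right-heavy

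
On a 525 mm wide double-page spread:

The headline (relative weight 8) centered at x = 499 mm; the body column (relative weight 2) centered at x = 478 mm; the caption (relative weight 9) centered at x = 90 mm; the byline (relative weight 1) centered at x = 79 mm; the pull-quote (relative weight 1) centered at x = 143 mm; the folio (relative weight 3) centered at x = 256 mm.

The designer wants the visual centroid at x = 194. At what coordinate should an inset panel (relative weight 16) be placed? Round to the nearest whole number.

New total weight: (8 + 2 + 9 + 1 + 1 + 3) + 16 = 40.
Along x: (6748 + 16·x) / 40 = 194 (existing moment 8·499 + 2·478 + 9·90 + 1·79 + 1·143 + 3·256 = 6748) ⇒ x = (7760 − 6748) / 16 ≈ 63.25.

x ≈ 63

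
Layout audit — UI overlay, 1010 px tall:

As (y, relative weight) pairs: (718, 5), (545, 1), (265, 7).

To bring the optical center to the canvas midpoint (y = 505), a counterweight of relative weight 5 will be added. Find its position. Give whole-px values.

y ≈ 620

New total weight: (5 + 1 + 7) + 5 = 18.
y: need Σw·y = 18·505 = 9090. Existing = 5·718 + 1·545 + 7·265 = 5990. Remainder 3100 / 5 ≈ 620.00.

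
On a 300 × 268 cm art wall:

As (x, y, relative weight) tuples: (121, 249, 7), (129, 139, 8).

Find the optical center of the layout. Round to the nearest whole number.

(125, 190)

Total weight = 7 + 8 = 15.
x-moment: 7·121 + 8·129 = 1879; centroid 1879/15 ≈ 125.27.
y-moment: 7·249 + 8·139 = 2855; centroid 2855/15 ≈ 190.33.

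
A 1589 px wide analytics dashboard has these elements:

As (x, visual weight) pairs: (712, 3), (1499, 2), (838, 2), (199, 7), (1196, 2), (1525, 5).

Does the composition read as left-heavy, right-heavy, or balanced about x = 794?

Σw = 3 + 2 + 2 + 7 + 2 + 5 = 21.
Σw·x = 3·712 + 2·1499 + 2·838 + 7·199 + 2·1196 + 5·1525 = 18220, so x̄ = 18220/21 ≈ 867.62.
867.6 lies right of the midline 794, so the layout is right-heavy.

right-heavy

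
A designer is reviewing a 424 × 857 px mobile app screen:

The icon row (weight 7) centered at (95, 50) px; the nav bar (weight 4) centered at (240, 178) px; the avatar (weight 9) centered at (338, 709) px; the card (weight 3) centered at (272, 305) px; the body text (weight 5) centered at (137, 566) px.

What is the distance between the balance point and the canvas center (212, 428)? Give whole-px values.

≈ 30 px

Weights sum to 7 + 4 + 9 + 3 + 5 = 28.
Σw·x = 7·95 + 4·240 + 9·338 + 3·272 + 5·137 = 6168, so x̄ = 6168/28 ≈ 220.29.
Σw·y = 7·50 + 4·178 + 9·709 + 3·305 + 5·566 = 11188, so ȳ = 11188/28 ≈ 399.57.
Offset from (212, 428): Δx ≈ 8.29, Δy ≈ -28.43; distance = √(Δx² + Δy²) ≈ 29.61.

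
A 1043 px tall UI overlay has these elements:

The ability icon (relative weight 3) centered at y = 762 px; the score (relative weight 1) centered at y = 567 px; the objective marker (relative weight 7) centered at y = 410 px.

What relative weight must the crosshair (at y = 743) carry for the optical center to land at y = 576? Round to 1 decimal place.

w ≈ 3.7

Known weights sum to 3 + 1 + 7 = 11; their moment is 3·762 + 1·567 + 7·410 = 5723.
For the centroid to hit 576: (5723 + w·743) / (11 + w) = 576.
Solving: w = (576·11 − 5723) / (743 − 576) = 613 / 167 ≈ 3.67.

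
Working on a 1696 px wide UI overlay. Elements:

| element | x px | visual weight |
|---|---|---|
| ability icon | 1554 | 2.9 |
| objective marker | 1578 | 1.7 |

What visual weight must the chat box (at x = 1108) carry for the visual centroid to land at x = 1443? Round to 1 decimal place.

Existing Σw = 4.6 (2.9 + 1.7); existing moment 2.9·1554 + 1.7·1578 = 7189.2.
Balance at x = 1443 requires (7189.2 + w·1108) / (4.6 + w) = 1443.
Solving: w = (1443·4.6 − 7189.2) / (1108 − 1443) = -551.4 / -335 ≈ 1.65.

w ≈ 1.6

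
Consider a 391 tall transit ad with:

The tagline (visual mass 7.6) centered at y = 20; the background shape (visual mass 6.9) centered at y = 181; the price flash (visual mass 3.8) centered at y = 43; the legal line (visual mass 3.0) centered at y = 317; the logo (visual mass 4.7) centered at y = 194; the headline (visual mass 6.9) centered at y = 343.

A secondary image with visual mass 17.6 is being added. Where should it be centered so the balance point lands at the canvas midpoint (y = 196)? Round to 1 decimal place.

y ≈ 233.2

With the secondary image, Σw becomes 7.6 + 6.9 + 3.8 + 3.0 + 4.7 + 6.9 + 17.6 = 50.5.
y: target moment 50.5×196 = 9898.0; current 7.6·20 + 6.9·181 + 3.8·43 + 3.0·317 + 4.7·194 + 6.9·343 = 5793.8; the secondary image supplies 4104.2, so y = 4104.2/17.6 ≈ 233.19.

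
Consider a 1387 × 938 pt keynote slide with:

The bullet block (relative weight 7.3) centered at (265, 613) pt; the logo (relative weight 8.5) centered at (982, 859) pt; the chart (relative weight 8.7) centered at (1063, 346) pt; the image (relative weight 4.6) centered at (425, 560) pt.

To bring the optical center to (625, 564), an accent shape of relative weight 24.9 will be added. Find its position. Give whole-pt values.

(493, 526)

New total weight: (7.3 + 8.5 + 8.7 + 4.6) + 24.9 = 54.0.
Along x: (21484.6 + 24.9·x) / 54.0 = 625 (existing moment 7.3·265 + 8.5·982 + 8.7·1063 + 4.6·425 = 21484.6) ⇒ x = (33750.0 − 21484.6) / 24.9 ≈ 492.59.
Along y: (17362.6 + 24.9·y) / 54.0 = 564 (existing moment 7.3·613 + 8.5·859 + 8.7·346 + 4.6·560 = 17362.6) ⇒ y = (30456.0 − 17362.6) / 24.9 ≈ 525.84.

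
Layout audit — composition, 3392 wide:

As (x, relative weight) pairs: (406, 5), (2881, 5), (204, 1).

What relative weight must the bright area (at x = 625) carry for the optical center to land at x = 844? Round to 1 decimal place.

Known weights sum to 5 + 5 + 1 = 11; their moment is 5·406 + 5·2881 + 1·204 = 16639.
Set Σw·x/Σw = 844: (16639 + 625w) = 844·(11 + w).
So w = (844·11 − 16639)/(625 − 844) = -7355/-219 ≈ 33.58.

w ≈ 33.6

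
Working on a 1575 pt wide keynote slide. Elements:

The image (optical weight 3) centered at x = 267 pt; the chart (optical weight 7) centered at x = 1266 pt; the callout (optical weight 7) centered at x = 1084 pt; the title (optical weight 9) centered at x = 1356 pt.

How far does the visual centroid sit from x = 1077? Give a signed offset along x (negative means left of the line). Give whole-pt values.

≈ 56 pt

Weights sum to 3 + 7 + 7 + 9 = 26.
x-moment: 3·267 + 7·1266 + 7·1084 + 9·1356 = 29455; centroid 29455/26 ≈ 1132.88.
Offset from x = 1077: 1132.88 − 1077 ≈ 55.88.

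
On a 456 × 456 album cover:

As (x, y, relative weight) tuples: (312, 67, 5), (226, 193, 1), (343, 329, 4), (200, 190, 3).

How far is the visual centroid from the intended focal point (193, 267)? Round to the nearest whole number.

≈ 126

Weights sum to 5 + 1 + 4 + 3 = 13.
x: (5·312 + 1·226 + 4·343 + 3·200) / 13 = 3758 / 13 ≈ 289.08
y: (5·67 + 1·193 + 4·329 + 3·190) / 13 = 2414 / 13 ≈ 185.69
From (193, 267): dx = 96.08, dy = -81.31, so the distance is √(dx²+dy²) ≈ 125.86.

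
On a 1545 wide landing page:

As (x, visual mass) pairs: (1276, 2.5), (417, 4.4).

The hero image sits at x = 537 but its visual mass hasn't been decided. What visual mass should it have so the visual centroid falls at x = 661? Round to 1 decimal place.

w ≈ 3.7

Fixed elements: Σw = 2.5 + 4.4 = 6.9, Σw·x = 2.5·1276 + 4.4·417 = 5024.8.
For the centroid to hit 661: (5024.8 + w·537) / (6.9 + w) = 661.
So w = (661·6.9 − 5024.8)/(537 − 661) = -463.9/-124 ≈ 3.74.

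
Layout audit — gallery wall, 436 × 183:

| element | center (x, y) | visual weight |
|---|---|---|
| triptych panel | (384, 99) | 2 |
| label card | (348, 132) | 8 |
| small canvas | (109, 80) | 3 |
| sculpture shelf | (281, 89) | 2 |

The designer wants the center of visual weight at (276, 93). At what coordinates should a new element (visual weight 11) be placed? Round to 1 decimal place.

(248.6, 67.8)

With the new element, Σw becomes 2 + 8 + 3 + 2 + 11 = 26.
x: target moment 26×276 = 7176; current 2·384 + 8·348 + 3·109 + 2·281 = 4441; the new element supplies 2735, so x = 2735/11 ≈ 248.64.
y: target moment 26×93 = 2418; current 2·99 + 8·132 + 3·80 + 2·89 = 1672; the new element supplies 746, so y = 746/11 ≈ 67.82.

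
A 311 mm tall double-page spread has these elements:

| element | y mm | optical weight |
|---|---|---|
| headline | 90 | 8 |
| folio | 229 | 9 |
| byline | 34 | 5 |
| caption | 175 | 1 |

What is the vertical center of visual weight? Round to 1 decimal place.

y ≈ 135.9

Total weight = 8 + 9 + 5 + 1 = 23.
y: (8·90 + 9·229 + 5·34 + 1·175) / 23 = 3126 / 23 ≈ 135.91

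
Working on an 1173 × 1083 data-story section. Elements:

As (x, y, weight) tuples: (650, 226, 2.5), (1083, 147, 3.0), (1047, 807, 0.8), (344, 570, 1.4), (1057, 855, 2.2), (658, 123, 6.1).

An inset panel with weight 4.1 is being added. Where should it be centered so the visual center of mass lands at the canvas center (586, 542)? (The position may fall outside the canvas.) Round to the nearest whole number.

New total weight: (2.5 + 3.0 + 0.8 + 1.4 + 2.2 + 6.1) + 4.1 = 20.1.
Along x: (12532.4 + 4.1·x) / 20.1 = 586 (existing moment 2.5·650 + 3.0·1083 + 0.8·1047 + 1.4·344 + 2.2·1057 + 6.1·658 = 12532.4) ⇒ x = (11778.6 − 12532.4) / 4.1 ≈ -183.85.
Along y: (5080.9 + 4.1·y) / 20.1 = 542 (existing moment 2.5·226 + 3.0·147 + 0.8·807 + 1.4·570 + 2.2·855 + 6.1·123 = 5080.9) ⇒ y = (10894.2 − 5080.9) / 4.1 ≈ 1417.88.

(-184, 1418)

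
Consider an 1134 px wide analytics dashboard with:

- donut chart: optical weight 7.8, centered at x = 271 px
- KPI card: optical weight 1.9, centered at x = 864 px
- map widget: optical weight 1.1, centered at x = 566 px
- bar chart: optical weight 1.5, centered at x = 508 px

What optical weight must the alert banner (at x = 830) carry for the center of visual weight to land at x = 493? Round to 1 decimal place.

Known weights sum to 7.8 + 1.9 + 1.1 + 1.5 = 12.3; their moment is 7.8·271 + 1.9·864 + 1.1·566 + 1.5·508 = 5140.0.
For the centroid to hit 493: (5140.0 + w·830) / (12.3 + w) = 493.
Rearranging, w·(830 − 493) = 493·12.3 − 5140.0 = 923.9, so w ≈ 923.9/337 = 2.74.

w ≈ 2.7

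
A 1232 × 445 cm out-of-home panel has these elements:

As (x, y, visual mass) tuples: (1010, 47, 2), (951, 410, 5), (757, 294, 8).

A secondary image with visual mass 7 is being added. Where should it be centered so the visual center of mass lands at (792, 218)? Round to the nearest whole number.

With the secondary image, Σw becomes 2 + 5 + 8 + 7 = 22.
Along x: (12831 + 7·x) / 22 = 792 (existing moment 2·1010 + 5·951 + 8·757 = 12831) ⇒ x = (17424 − 12831) / 7 ≈ 656.14.
Along y: (4496 + 7·y) / 22 = 218 (existing moment 2·47 + 5·410 + 8·294 = 4496) ⇒ y = (4796 − 4496) / 7 ≈ 42.86.

(656, 43)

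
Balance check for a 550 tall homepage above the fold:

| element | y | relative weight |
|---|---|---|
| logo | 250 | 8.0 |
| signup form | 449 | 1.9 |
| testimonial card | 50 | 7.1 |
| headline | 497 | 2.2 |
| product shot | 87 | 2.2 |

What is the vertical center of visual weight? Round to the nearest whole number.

y ≈ 210

Total weight = 8.0 + 1.9 + 7.1 + 2.2 + 2.2 = 21.4.
y-moment: 8.0·250 + 1.9·449 + 7.1·50 + 2.2·497 + 2.2·87 = 4492.9; centroid 4492.9/21.4 ≈ 209.95.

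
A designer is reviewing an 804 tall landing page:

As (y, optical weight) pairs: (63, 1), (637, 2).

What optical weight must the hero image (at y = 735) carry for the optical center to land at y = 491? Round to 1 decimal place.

w ≈ 0.6

Fixed elements: Σw = 1 + 2 = 3, Σw·y = 1·63 + 2·637 = 1337.
Set Σw·y/Σw = 491: (1337 + 735w) = 491·(3 + w).
Solving: w = (491·3 − 1337) / (735 − 491) = 136 / 244 ≈ 0.56.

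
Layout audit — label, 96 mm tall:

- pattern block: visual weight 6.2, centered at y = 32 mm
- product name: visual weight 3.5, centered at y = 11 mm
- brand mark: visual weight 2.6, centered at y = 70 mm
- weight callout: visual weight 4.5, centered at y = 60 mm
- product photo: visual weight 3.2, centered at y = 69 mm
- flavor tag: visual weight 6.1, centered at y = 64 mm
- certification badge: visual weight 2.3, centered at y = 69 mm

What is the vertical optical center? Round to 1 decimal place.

Weights sum to 6.2 + 3.5 + 2.6 + 4.5 + 3.2 + 6.1 + 2.3 = 28.4.
Σw·y = 1458.8; ȳ = 1458.8/28.4 ≈ 51.37.

y ≈ 51.4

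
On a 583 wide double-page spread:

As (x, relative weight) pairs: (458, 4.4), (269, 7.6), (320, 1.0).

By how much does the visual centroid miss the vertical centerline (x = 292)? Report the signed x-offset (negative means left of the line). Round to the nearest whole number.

Weights sum to 4.4 + 7.6 + 1.0 = 13.0.
x: (4.4·458 + 7.6·269 + 1.0·320) / 13.0 = 4379.6 / 13.0 ≈ 336.89
Offset from x = 292: 336.89 − 292 ≈ 44.89.

≈ 45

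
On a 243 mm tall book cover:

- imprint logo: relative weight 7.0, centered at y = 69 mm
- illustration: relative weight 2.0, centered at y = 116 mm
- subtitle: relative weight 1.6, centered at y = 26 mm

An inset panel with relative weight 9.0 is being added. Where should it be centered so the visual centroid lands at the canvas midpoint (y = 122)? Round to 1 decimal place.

With the inset panel, Σw becomes 7.0 + 2.0 + 1.6 + 9.0 = 19.6.
y: need Σw·y = 19.6·122 = 2391.2. Existing = 7.0·69 + 2.0·116 + 1.6·26 = 756.6. Remainder 1634.6 / 9.0 ≈ 181.62.

y ≈ 181.6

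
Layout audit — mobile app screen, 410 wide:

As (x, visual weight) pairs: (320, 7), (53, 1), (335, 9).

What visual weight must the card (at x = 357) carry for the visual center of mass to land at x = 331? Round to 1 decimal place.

Existing Σw = 17 (7 + 1 + 9); existing moment 7·320 + 1·53 + 9·335 = 5308.
For the centroid to hit 331: (5308 + w·357) / (17 + w) = 331.
Solving: w = (331·17 − 5308) / (357 − 331) = 319 / 26 ≈ 12.27.

w ≈ 12.3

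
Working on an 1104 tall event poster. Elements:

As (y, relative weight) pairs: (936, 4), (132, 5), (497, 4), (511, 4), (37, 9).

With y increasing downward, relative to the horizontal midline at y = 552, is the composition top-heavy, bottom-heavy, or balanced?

top-heavy

Weights sum to 4 + 5 + 4 + 4 + 9 = 26.
y: (4·936 + 5·132 + 4·497 + 4·511 + 9·37) / 26 = 8769 / 26 ≈ 337.27
337.3 vs midline 552 → top-heavy.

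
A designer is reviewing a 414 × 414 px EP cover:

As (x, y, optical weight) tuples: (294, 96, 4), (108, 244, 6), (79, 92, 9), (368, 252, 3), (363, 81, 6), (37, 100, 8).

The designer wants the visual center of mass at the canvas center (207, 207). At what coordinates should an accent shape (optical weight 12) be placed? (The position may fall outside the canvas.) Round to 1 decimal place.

New total weight: (4 + 6 + 9 + 3 + 6 + 8) + 12 = 48.
x: need Σw·x = 48·207 = 9936. Existing = 4·294 + 6·108 + 9·79 + 3·368 + 6·363 + 8·37 = 6113. Remainder 3823 / 12 ≈ 318.58.
y: need Σw·y = 48·207 = 9936. Existing = 4·96 + 6·244 + 9·92 + 3·252 + 6·81 + 8·100 = 4718. Remainder 5218 / 12 ≈ 434.83.

(318.6, 434.8)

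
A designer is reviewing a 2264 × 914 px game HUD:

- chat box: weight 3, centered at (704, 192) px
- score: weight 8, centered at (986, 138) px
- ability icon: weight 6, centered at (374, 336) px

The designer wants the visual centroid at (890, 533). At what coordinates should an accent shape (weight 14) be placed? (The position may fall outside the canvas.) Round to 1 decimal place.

(1096.1, 916.2)

With the accent shape, Σw becomes 3 + 8 + 6 + 14 = 31.
Along x: (12244 + 14·x) / 31 = 890 (existing moment 3·704 + 8·986 + 6·374 = 12244) ⇒ x = (27590 − 12244) / 14 ≈ 1096.14.
Along y: (3696 + 14·y) / 31 = 533 (existing moment 3·192 + 8·138 + 6·336 = 3696) ⇒ y = (16523 − 3696) / 14 ≈ 916.21.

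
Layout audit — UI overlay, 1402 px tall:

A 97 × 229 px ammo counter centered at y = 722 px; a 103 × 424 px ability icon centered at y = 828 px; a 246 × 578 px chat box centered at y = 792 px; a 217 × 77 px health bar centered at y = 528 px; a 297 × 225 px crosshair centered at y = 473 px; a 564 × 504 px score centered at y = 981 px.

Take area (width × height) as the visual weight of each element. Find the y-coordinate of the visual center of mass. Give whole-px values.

y ≈ 841

Areas: ammo counter 97·229 = 22213, ability icon 103·424 = 43672, chat box 246·578 = 142188, health bar 217·77 = 16709, crosshair 297·225 = 66825, score 564·504 = 284256. Total weight = 575863.
Σw·y = 22213·722 + 43672·828 + 142188·792 + 16709·528 + 66825·473 + 284256·981 = 484096811, so ȳ = 484096811/575863 ≈ 840.65.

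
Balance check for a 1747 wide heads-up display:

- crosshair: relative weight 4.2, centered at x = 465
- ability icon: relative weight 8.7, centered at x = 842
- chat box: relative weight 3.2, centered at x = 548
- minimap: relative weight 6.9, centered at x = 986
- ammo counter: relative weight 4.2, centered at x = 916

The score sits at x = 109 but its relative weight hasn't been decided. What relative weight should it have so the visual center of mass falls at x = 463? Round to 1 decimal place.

Fixed elements: Σw = 4.2 + 8.7 + 3.2 + 6.9 + 4.2 = 27.2, Σw·x = 4.2·465 + 8.7·842 + 3.2·548 + 6.9·986 + 4.2·916 = 21682.6.
Balance at x = 463 requires (21682.6 + w·109) / (27.2 + w) = 463.
Rearranging, w·(109 − 463) = 463·27.2 − 21682.6 = -9089.0, so w ≈ -9089.0/-354 = 25.68.

w ≈ 25.7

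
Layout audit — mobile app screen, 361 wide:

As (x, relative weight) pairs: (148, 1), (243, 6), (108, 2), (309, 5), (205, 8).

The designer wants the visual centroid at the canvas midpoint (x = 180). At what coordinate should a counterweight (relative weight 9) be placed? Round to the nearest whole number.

New total weight: (1 + 6 + 2 + 5 + 8) + 9 = 31.
x: need Σw·x = 31·180 = 5580. Existing = 1·148 + 6·243 + 2·108 + 5·309 + 8·205 = 5007. Remainder 573 / 9 ≈ 63.67.

x ≈ 64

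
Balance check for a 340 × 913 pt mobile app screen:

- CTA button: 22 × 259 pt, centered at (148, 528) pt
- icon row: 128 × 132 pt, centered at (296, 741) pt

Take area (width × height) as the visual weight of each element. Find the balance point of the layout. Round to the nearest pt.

Areas → weights: CTA button 22·259 = 5698, icon row 128·132 = 16896; Σw = 22594.
x-moment: 5698·148 + 16896·296 = 5844520; centroid 5844520/22594 ≈ 258.68.
y-moment: 5698·528 + 16896·741 = 15528480; centroid 15528480/22594 ≈ 687.28.

(259, 687)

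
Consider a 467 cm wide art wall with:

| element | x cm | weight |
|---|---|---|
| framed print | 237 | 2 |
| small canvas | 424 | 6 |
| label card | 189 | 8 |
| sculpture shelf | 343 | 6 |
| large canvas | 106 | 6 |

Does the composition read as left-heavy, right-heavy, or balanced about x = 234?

right-heavy

Σw = 2 + 6 + 8 + 6 + 6 = 28.
x: (2·237 + 6·424 + 8·189 + 6·343 + 6·106) / 28 = 7224 / 28 ≈ 258.00
Since 258.0 is right of 234, the composition reads right-heavy.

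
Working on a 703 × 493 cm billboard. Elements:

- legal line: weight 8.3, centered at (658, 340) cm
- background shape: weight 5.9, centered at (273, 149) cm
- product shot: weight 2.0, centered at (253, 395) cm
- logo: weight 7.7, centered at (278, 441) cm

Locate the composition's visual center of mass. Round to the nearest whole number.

(407, 330)

Σw = 8.3 + 5.9 + 2.0 + 7.7 = 23.9.
x-moment: 8.3·658 + 5.9·273 + 2.0·253 + 7.7·278 = 9718.7; centroid 9718.7/23.9 ≈ 406.64.
y-moment: 8.3·340 + 5.9·149 + 2.0·395 + 7.7·441 = 7886.8; centroid 7886.8/23.9 ≈ 329.99.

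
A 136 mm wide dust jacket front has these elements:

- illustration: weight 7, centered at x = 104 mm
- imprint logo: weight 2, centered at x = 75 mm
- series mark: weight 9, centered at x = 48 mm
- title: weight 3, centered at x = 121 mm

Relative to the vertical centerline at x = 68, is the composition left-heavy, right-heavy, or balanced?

Weights sum to 7 + 2 + 9 + 3 = 21.
Σw·x = 7·104 + 2·75 + 9·48 + 3·121 = 1673, so x̄ = 1673/21 ≈ 79.67.
79.7 lies right of the midline 68, so the layout is right-heavy.

right-heavy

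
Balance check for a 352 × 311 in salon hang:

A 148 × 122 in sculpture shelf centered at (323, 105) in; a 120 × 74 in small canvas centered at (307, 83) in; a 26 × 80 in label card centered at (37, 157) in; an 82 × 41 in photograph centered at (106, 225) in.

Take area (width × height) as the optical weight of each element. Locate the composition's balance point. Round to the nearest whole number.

Areas: sculpture shelf 148·122 = 18056, small canvas 120·74 = 8880, label card 26·80 = 2080, photograph 82·41 = 3362. Total weight = 32378.
Σw·x = 18056·323 + 8880·307 + 2080·37 + 3362·106 = 8991580, so x̄ = 8991580/32378 ≈ 277.71.
Σw·y = 18056·105 + 8880·83 + 2080·157 + 3362·225 = 3715930, so ȳ = 3715930/32378 ≈ 114.77.

(278, 115)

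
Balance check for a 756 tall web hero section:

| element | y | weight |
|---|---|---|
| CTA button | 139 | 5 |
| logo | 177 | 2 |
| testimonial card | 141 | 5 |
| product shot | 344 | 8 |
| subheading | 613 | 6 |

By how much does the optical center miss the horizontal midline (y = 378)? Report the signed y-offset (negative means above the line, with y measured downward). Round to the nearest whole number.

≈ -63

Weights sum to 5 + 2 + 5 + 8 + 6 = 26.
Σw·y = 5·139 + 2·177 + 5·141 + 8·344 + 6·613 = 8184, so ȳ = 8184/26 ≈ 314.77.
Difference: 314.77 − 378 ≈ -63.23.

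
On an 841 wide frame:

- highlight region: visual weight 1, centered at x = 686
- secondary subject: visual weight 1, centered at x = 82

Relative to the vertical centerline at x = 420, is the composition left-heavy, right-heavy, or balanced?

left-heavy

Total weight = 1 + 1 = 2.
x-moment: 1·686 + 1·82 = 768; centroid 768/2 ≈ 384.00.
384.0 lies left of the midline 420, so the layout is left-heavy.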